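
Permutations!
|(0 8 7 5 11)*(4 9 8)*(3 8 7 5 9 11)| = |(0 4 11)(3 8 5)(7 9)| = 6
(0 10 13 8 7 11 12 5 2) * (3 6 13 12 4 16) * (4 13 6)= (0 10 12 5 2)(3 4 16)(7 11 13 8)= [10, 1, 0, 4, 16, 2, 6, 11, 7, 9, 12, 13, 5, 8, 14, 15, 3]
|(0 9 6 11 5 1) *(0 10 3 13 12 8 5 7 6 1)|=9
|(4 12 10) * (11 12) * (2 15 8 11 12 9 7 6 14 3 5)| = 30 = |(2 15 8 11 9 7 6 14 3 5)(4 12 10)|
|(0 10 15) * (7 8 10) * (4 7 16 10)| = 12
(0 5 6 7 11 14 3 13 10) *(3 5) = [3, 1, 2, 13, 4, 6, 7, 11, 8, 9, 0, 14, 12, 10, 5] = (0 3 13 10)(5 6 7 11 14)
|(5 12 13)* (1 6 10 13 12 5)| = |(1 6 10 13)| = 4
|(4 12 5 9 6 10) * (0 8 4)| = 8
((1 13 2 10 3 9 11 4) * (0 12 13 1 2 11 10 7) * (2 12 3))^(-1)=((0 3 9 10 2 7)(4 12 13 11))^(-1)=(0 7 2 10 9 3)(4 11 13 12)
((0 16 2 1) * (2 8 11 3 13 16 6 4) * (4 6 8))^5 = (0 16 8 4 11 2 3 1 13)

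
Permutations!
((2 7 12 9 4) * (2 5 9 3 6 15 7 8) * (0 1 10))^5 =(15)(0 10 1)(2 8)(4 9 5)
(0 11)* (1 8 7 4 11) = (0 1 8 7 4 11) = [1, 8, 2, 3, 11, 5, 6, 4, 7, 9, 10, 0]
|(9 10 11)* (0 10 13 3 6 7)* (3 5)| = 9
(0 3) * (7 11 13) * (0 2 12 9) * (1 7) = (0 3 2 12 9)(1 7 11 13) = [3, 7, 12, 2, 4, 5, 6, 11, 8, 0, 10, 13, 9, 1]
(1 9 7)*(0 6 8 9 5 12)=[6, 5, 2, 3, 4, 12, 8, 1, 9, 7, 10, 11, 0]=(0 6 8 9 7 1 5 12)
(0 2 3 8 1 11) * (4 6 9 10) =(0 2 3 8 1 11)(4 6 9 10) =[2, 11, 3, 8, 6, 5, 9, 7, 1, 10, 4, 0]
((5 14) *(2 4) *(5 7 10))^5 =((2 4)(5 14 7 10))^5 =(2 4)(5 14 7 10)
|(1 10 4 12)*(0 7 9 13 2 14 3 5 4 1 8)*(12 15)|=12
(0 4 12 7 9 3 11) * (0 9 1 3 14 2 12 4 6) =(0 6)(1 3 11 9 14 2 12 7) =[6, 3, 12, 11, 4, 5, 0, 1, 8, 14, 10, 9, 7, 13, 2]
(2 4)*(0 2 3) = (0 2 4 3) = [2, 1, 4, 0, 3]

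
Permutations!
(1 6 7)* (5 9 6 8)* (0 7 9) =(0 7 1 8 5)(6 9) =[7, 8, 2, 3, 4, 0, 9, 1, 5, 6]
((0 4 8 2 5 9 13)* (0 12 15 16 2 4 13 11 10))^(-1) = ((0 13 12 15 16 2 5 9 11 10)(4 8))^(-1) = (0 10 11 9 5 2 16 15 12 13)(4 8)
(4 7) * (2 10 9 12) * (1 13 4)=(1 13 4 7)(2 10 9 12)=[0, 13, 10, 3, 7, 5, 6, 1, 8, 12, 9, 11, 2, 4]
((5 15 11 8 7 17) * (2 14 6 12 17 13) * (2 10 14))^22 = (17) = ((5 15 11 8 7 13 10 14 6 12 17))^22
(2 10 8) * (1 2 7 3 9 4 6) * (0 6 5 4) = [6, 2, 10, 9, 5, 4, 1, 3, 7, 0, 8] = (0 6 1 2 10 8 7 3 9)(4 5)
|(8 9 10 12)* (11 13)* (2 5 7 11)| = |(2 5 7 11 13)(8 9 10 12)| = 20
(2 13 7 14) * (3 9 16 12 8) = (2 13 7 14)(3 9 16 12 8) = [0, 1, 13, 9, 4, 5, 6, 14, 3, 16, 10, 11, 8, 7, 2, 15, 12]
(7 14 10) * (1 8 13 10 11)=(1 8 13 10 7 14 11)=[0, 8, 2, 3, 4, 5, 6, 14, 13, 9, 7, 1, 12, 10, 11]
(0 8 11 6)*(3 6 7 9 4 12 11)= [8, 1, 2, 6, 12, 5, 0, 9, 3, 4, 10, 7, 11]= (0 8 3 6)(4 12 11 7 9)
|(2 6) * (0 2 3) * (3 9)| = 5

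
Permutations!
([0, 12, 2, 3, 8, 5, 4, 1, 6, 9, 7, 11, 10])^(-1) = [0, 7, 2, 3, 6, 5, 8, 10, 4, 9, 12, 11, 1]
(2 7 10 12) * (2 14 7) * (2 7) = (2 7 10 12 14) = [0, 1, 7, 3, 4, 5, 6, 10, 8, 9, 12, 11, 14, 13, 2]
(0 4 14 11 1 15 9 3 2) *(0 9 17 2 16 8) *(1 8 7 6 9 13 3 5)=[4, 15, 13, 16, 14, 1, 9, 6, 0, 5, 10, 8, 12, 3, 11, 17, 7, 2]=(0 4 14 11 8)(1 15 17 2 13 3 16 7 6 9 5)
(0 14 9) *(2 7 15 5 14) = [2, 1, 7, 3, 4, 14, 6, 15, 8, 0, 10, 11, 12, 13, 9, 5] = (0 2 7 15 5 14 9)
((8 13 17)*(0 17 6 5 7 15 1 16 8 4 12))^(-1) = (0 12 4 17)(1 15 7 5 6 13 8 16) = ((0 17 4 12)(1 16 8 13 6 5 7 15))^(-1)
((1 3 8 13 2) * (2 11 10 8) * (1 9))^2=((1 3 2 9)(8 13 11 10))^2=(1 2)(3 9)(8 11)(10 13)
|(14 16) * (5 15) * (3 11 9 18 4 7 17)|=14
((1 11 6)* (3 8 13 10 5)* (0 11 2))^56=(0 11 6 1 2)(3 8 13 10 5)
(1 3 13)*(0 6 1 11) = (0 6 1 3 13 11) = [6, 3, 2, 13, 4, 5, 1, 7, 8, 9, 10, 0, 12, 11]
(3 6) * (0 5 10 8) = (0 5 10 8)(3 6) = [5, 1, 2, 6, 4, 10, 3, 7, 0, 9, 8]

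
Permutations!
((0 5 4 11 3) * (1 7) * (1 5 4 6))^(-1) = ((0 4 11 3)(1 7 5 6))^(-1) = (0 3 11 4)(1 6 5 7)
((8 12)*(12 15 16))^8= (16)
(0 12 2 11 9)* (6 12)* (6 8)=[8, 1, 11, 3, 4, 5, 12, 7, 6, 0, 10, 9, 2]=(0 8 6 12 2 11 9)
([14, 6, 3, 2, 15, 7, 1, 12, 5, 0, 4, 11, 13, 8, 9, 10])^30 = (15)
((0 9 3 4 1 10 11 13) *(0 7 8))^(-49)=(0 9 3 4 1 10 11 13 7 8)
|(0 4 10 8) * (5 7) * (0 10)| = |(0 4)(5 7)(8 10)| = 2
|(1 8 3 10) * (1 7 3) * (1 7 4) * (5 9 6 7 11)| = |(1 8 11 5 9 6 7 3 10 4)| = 10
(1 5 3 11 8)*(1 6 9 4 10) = (1 5 3 11 8 6 9 4 10) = [0, 5, 2, 11, 10, 3, 9, 7, 6, 4, 1, 8]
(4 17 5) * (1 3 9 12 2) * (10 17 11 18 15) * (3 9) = (1 9 12 2)(4 11 18 15 10 17 5) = [0, 9, 1, 3, 11, 4, 6, 7, 8, 12, 17, 18, 2, 13, 14, 10, 16, 5, 15]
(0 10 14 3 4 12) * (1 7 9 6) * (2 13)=(0 10 14 3 4 12)(1 7 9 6)(2 13)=[10, 7, 13, 4, 12, 5, 1, 9, 8, 6, 14, 11, 0, 2, 3]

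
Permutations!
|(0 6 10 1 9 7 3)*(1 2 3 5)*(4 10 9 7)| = 21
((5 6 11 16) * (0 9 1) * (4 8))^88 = (16)(0 9 1)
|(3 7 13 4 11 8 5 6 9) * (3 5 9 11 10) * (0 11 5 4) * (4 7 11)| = 18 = |(0 4 10 3 11 8 9 7 13)(5 6)|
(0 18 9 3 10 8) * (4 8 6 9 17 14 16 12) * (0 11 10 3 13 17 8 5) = (0 18 8 11 10 6 9 13 17 14 16 12 4 5) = [18, 1, 2, 3, 5, 0, 9, 7, 11, 13, 6, 10, 4, 17, 16, 15, 12, 14, 8]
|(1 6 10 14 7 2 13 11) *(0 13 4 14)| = |(0 13 11 1 6 10)(2 4 14 7)| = 12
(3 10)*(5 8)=[0, 1, 2, 10, 4, 8, 6, 7, 5, 9, 3]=(3 10)(5 8)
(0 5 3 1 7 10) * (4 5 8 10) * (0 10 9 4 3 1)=[8, 7, 2, 0, 5, 1, 6, 3, 9, 4, 10]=(10)(0 8 9 4 5 1 7 3)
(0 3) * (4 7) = (0 3)(4 7) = [3, 1, 2, 0, 7, 5, 6, 4]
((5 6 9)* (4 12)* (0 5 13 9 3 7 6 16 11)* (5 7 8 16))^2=(0 6 8 11 7 3 16)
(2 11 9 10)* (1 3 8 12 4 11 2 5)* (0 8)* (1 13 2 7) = (0 8 12 4 11 9 10 5 13 2 7 1 3) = [8, 3, 7, 0, 11, 13, 6, 1, 12, 10, 5, 9, 4, 2]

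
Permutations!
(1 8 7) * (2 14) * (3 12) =(1 8 7)(2 14)(3 12) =[0, 8, 14, 12, 4, 5, 6, 1, 7, 9, 10, 11, 3, 13, 2]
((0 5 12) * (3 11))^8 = ((0 5 12)(3 11))^8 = (0 12 5)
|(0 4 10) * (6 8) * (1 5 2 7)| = |(0 4 10)(1 5 2 7)(6 8)| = 12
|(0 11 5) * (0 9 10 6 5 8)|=|(0 11 8)(5 9 10 6)|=12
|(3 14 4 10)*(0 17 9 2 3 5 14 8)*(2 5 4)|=|(0 17 9 5 14 2 3 8)(4 10)|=8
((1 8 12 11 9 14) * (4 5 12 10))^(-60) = ((1 8 10 4 5 12 11 9 14))^(-60) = (1 4 11)(5 9 8)(10 12 14)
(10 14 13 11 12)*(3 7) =[0, 1, 2, 7, 4, 5, 6, 3, 8, 9, 14, 12, 10, 11, 13] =(3 7)(10 14 13 11 12)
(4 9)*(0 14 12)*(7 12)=(0 14 7 12)(4 9)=[14, 1, 2, 3, 9, 5, 6, 12, 8, 4, 10, 11, 0, 13, 7]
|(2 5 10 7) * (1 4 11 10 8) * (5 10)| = |(1 4 11 5 8)(2 10 7)| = 15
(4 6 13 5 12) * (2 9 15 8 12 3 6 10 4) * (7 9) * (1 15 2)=(1 15 8 12)(2 7 9)(3 6 13 5)(4 10)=[0, 15, 7, 6, 10, 3, 13, 9, 12, 2, 4, 11, 1, 5, 14, 8]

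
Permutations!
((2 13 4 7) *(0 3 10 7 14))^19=((0 3 10 7 2 13 4 14))^19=(0 7 4 3 2 14 10 13)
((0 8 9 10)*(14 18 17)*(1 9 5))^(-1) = ((0 8 5 1 9 10)(14 18 17))^(-1) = (0 10 9 1 5 8)(14 17 18)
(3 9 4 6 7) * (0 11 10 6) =(0 11 10 6 7 3 9 4) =[11, 1, 2, 9, 0, 5, 7, 3, 8, 4, 6, 10]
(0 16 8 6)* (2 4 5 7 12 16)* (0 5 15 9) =(0 2 4 15 9)(5 7 12 16 8 6) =[2, 1, 4, 3, 15, 7, 5, 12, 6, 0, 10, 11, 16, 13, 14, 9, 8]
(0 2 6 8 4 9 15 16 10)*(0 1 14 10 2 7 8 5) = [7, 14, 6, 3, 9, 0, 5, 8, 4, 15, 1, 11, 12, 13, 10, 16, 2] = (0 7 8 4 9 15 16 2 6 5)(1 14 10)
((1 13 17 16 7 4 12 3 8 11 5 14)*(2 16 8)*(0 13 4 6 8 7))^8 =(0 14 13 1 17 4 7 12 6 3 8 2 11 16 5)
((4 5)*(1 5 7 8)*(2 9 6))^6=((1 5 4 7 8)(2 9 6))^6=(9)(1 5 4 7 8)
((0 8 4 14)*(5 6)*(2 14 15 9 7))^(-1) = (0 14 2 7 9 15 4 8)(5 6)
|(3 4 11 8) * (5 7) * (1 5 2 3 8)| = |(1 5 7 2 3 4 11)| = 7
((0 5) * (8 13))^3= (0 5)(8 13)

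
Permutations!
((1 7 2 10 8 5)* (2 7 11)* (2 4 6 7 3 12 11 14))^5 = (1 5 8 10 2 14)(3 7 6 4 11 12)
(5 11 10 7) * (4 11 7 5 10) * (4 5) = (4 11 5 7 10) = [0, 1, 2, 3, 11, 7, 6, 10, 8, 9, 4, 5]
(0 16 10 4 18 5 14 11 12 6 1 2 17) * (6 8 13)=(0 16 10 4 18 5 14 11 12 8 13 6 1 2 17)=[16, 2, 17, 3, 18, 14, 1, 7, 13, 9, 4, 12, 8, 6, 11, 15, 10, 0, 5]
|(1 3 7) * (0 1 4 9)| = |(0 1 3 7 4 9)| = 6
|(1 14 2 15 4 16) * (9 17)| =6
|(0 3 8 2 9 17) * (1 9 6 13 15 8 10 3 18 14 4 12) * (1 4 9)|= |(0 18 14 9 17)(2 6 13 15 8)(3 10)(4 12)|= 10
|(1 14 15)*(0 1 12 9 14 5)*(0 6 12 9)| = 15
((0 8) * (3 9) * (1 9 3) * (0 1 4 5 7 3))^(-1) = (0 3 7 5 4 9 1 8)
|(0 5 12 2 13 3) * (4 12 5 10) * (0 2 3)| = |(0 10 4 12 3 2 13)| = 7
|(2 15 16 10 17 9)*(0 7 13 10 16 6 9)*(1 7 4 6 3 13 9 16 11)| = 14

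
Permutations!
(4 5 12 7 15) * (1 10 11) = (1 10 11)(4 5 12 7 15) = [0, 10, 2, 3, 5, 12, 6, 15, 8, 9, 11, 1, 7, 13, 14, 4]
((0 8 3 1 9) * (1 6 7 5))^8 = (9)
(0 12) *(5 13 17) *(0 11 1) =(0 12 11 1)(5 13 17) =[12, 0, 2, 3, 4, 13, 6, 7, 8, 9, 10, 1, 11, 17, 14, 15, 16, 5]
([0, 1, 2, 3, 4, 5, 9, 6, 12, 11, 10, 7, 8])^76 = [0, 1, 2, 3, 4, 5, 6, 7, 8, 9, 10, 11, 12]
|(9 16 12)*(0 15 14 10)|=12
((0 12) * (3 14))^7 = (0 12)(3 14)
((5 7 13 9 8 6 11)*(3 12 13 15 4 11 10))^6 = (3 10 6 8 9 13 12)(4 11 5 7 15)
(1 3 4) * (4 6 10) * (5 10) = [0, 3, 2, 6, 1, 10, 5, 7, 8, 9, 4] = (1 3 6 5 10 4)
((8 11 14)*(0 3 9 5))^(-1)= ((0 3 9 5)(8 11 14))^(-1)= (0 5 9 3)(8 14 11)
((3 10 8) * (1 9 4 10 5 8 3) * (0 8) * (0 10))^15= (10)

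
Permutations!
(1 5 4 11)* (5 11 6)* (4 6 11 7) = (1 7 4 11)(5 6) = [0, 7, 2, 3, 11, 6, 5, 4, 8, 9, 10, 1]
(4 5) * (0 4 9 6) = [4, 1, 2, 3, 5, 9, 0, 7, 8, 6] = (0 4 5 9 6)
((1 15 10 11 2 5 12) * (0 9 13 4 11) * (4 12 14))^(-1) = (0 10 15 1 12 13 9)(2 11 4 14 5)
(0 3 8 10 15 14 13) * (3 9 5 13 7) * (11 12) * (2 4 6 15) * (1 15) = (0 9 5 13)(1 15 14 7 3 8 10 2 4 6)(11 12) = [9, 15, 4, 8, 6, 13, 1, 3, 10, 5, 2, 12, 11, 0, 7, 14]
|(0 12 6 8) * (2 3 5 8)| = |(0 12 6 2 3 5 8)| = 7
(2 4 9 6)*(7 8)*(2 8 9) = (2 4)(6 8 7 9) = [0, 1, 4, 3, 2, 5, 8, 9, 7, 6]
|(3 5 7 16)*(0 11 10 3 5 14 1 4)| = |(0 11 10 3 14 1 4)(5 7 16)| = 21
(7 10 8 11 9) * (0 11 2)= (0 11 9 7 10 8 2)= [11, 1, 0, 3, 4, 5, 6, 10, 2, 7, 8, 9]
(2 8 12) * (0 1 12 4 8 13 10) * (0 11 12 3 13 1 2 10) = [2, 3, 1, 13, 8, 5, 6, 7, 4, 9, 11, 12, 10, 0] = (0 2 1 3 13)(4 8)(10 11 12)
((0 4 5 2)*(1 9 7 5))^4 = (0 7 4 5 1 2 9)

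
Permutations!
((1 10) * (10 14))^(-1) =(1 10 14)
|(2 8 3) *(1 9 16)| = |(1 9 16)(2 8 3)| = 3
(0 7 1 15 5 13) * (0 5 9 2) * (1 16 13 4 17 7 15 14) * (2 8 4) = (0 15 9 8 4 17 7 16 13 5 2)(1 14) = [15, 14, 0, 3, 17, 2, 6, 16, 4, 8, 10, 11, 12, 5, 1, 9, 13, 7]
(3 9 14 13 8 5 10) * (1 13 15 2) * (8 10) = (1 13 10 3 9 14 15 2)(5 8) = [0, 13, 1, 9, 4, 8, 6, 7, 5, 14, 3, 11, 12, 10, 15, 2]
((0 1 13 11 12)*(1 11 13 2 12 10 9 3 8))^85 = ((13)(0 11 10 9 3 8 1 2 12))^85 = (13)(0 3 12 9 2 10 1 11 8)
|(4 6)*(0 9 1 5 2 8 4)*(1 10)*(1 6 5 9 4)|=|(0 4 5 2 8 1 9 10 6)|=9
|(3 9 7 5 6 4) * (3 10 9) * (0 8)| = |(0 8)(4 10 9 7 5 6)| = 6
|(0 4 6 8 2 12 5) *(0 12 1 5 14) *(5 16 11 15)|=|(0 4 6 8 2 1 16 11 15 5 12 14)|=12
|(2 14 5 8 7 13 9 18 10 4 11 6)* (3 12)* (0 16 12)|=|(0 16 12 3)(2 14 5 8 7 13 9 18 10 4 11 6)|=12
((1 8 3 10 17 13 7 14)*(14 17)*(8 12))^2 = ((1 12 8 3 10 14)(7 17 13))^2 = (1 8 10)(3 14 12)(7 13 17)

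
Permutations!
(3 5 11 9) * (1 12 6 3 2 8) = [0, 12, 8, 5, 4, 11, 3, 7, 1, 2, 10, 9, 6] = (1 12 6 3 5 11 9 2 8)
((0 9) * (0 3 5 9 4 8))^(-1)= ((0 4 8)(3 5 9))^(-1)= (0 8 4)(3 9 5)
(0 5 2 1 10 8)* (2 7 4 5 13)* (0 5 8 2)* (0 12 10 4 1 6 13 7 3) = (0 7 1 4 8 5 3)(2 6 13 12 10) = [7, 4, 6, 0, 8, 3, 13, 1, 5, 9, 2, 11, 10, 12]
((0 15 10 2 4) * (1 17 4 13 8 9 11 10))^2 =((0 15 1 17 4)(2 13 8 9 11 10))^2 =(0 1 4 15 17)(2 8 11)(9 10 13)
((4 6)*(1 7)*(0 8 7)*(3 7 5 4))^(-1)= (0 1 7 3 6 4 5 8)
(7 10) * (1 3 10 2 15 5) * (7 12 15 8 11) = [0, 3, 8, 10, 4, 1, 6, 2, 11, 9, 12, 7, 15, 13, 14, 5] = (1 3 10 12 15 5)(2 8 11 7)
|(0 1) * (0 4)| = |(0 1 4)| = 3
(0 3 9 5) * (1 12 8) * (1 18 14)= (0 3 9 5)(1 12 8 18 14)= [3, 12, 2, 9, 4, 0, 6, 7, 18, 5, 10, 11, 8, 13, 1, 15, 16, 17, 14]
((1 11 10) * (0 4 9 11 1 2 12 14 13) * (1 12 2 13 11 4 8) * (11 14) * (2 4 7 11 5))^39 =((14)(0 8 1 12 5 2 4 9 7 11 10 13))^39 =(14)(0 12 4 11)(1 2 7 13)(5 9 10 8)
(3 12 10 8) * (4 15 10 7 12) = [0, 1, 2, 4, 15, 5, 6, 12, 3, 9, 8, 11, 7, 13, 14, 10] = (3 4 15 10 8)(7 12)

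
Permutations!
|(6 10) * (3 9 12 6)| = 5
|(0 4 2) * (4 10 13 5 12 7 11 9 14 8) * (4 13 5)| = |(0 10 5 12 7 11 9 14 8 13 4 2)| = 12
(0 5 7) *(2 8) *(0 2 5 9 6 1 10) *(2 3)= (0 9 6 1 10)(2 8 5 7 3)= [9, 10, 8, 2, 4, 7, 1, 3, 5, 6, 0]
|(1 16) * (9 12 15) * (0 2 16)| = 12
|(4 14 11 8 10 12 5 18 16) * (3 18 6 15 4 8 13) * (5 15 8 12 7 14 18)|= |(3 5 6 8 10 7 14 11 13)(4 18 16 12 15)|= 45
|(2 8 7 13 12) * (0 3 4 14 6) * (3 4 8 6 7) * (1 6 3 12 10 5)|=|(0 4 14 7 13 10 5 1 6)(2 3 8 12)|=36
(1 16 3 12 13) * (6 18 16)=[0, 6, 2, 12, 4, 5, 18, 7, 8, 9, 10, 11, 13, 1, 14, 15, 3, 17, 16]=(1 6 18 16 3 12 13)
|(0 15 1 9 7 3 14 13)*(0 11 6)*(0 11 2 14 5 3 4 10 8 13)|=|(0 15 1 9 7 4 10 8 13 2 14)(3 5)(6 11)|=22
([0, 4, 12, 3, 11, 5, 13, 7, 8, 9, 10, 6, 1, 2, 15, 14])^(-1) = [0, 12, 13, 3, 1, 5, 11, 7, 8, 9, 10, 4, 2, 6, 15, 14]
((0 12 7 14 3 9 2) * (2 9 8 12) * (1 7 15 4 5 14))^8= (3 8 12 15 4 5 14)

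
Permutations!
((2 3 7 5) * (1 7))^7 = (1 5 3 7 2)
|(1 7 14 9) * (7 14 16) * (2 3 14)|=|(1 2 3 14 9)(7 16)|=10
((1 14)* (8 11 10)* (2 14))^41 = ((1 2 14)(8 11 10))^41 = (1 14 2)(8 10 11)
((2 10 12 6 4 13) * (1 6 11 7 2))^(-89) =((1 6 4 13)(2 10 12 11 7))^(-89) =(1 13 4 6)(2 10 12 11 7)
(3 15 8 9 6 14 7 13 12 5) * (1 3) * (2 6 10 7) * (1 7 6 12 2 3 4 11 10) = (1 4 11 10 6 14 3 15 8 9)(2 12 5 7 13) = [0, 4, 12, 15, 11, 7, 14, 13, 9, 1, 6, 10, 5, 2, 3, 8]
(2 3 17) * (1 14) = (1 14)(2 3 17) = [0, 14, 3, 17, 4, 5, 6, 7, 8, 9, 10, 11, 12, 13, 1, 15, 16, 2]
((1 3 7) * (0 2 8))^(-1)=((0 2 8)(1 3 7))^(-1)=(0 8 2)(1 7 3)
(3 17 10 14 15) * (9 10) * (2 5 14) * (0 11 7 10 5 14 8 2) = (0 11 7 10)(2 14 15 3 17 9 5 8) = [11, 1, 14, 17, 4, 8, 6, 10, 2, 5, 0, 7, 12, 13, 15, 3, 16, 9]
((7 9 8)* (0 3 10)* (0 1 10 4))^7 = ((0 3 4)(1 10)(7 9 8))^7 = (0 3 4)(1 10)(7 9 8)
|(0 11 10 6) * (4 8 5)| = 12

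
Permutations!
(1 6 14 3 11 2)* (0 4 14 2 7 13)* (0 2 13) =(0 4 14 3 11 7)(1 6 13 2) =[4, 6, 1, 11, 14, 5, 13, 0, 8, 9, 10, 7, 12, 2, 3]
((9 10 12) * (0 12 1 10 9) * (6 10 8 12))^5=(0 12 8 1 10 6)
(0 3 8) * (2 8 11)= (0 3 11 2 8)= [3, 1, 8, 11, 4, 5, 6, 7, 0, 9, 10, 2]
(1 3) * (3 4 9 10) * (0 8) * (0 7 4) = (0 8 7 4 9 10 3 1) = [8, 0, 2, 1, 9, 5, 6, 4, 7, 10, 3]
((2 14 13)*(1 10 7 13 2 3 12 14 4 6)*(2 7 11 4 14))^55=(2 14 7 13 3 12)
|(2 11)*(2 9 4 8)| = |(2 11 9 4 8)| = 5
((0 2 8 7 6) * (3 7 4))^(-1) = (0 6 7 3 4 8 2)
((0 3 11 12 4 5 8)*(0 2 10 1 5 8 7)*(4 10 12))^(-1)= (0 7 5 1 10 12 2 8 4 11 3)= ((0 3 11 4 8 2 12 10 1 5 7))^(-1)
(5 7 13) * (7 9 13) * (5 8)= (5 9 13 8)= [0, 1, 2, 3, 4, 9, 6, 7, 5, 13, 10, 11, 12, 8]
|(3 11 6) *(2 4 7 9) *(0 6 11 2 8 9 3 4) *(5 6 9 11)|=10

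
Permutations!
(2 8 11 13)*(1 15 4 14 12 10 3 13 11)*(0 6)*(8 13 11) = (0 6)(1 15 4 14 12 10 3 11 8)(2 13) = [6, 15, 13, 11, 14, 5, 0, 7, 1, 9, 3, 8, 10, 2, 12, 4]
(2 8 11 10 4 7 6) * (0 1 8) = (0 1 8 11 10 4 7 6 2) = [1, 8, 0, 3, 7, 5, 2, 6, 11, 9, 4, 10]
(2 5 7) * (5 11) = (2 11 5 7) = [0, 1, 11, 3, 4, 7, 6, 2, 8, 9, 10, 5]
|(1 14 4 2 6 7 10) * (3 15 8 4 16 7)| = |(1 14 16 7 10)(2 6 3 15 8 4)| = 30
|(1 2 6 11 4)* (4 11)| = |(11)(1 2 6 4)| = 4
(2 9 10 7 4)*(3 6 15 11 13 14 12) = (2 9 10 7 4)(3 6 15 11 13 14 12) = [0, 1, 9, 6, 2, 5, 15, 4, 8, 10, 7, 13, 3, 14, 12, 11]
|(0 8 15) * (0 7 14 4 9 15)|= 10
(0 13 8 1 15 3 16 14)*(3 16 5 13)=(0 3 5 13 8 1 15 16 14)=[3, 15, 2, 5, 4, 13, 6, 7, 1, 9, 10, 11, 12, 8, 0, 16, 14]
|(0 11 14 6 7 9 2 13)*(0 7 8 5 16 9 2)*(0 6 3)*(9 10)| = 12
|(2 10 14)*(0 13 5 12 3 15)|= |(0 13 5 12 3 15)(2 10 14)|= 6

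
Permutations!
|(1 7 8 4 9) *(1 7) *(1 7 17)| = |(1 7 8 4 9 17)| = 6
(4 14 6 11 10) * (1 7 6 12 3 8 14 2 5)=(1 7 6 11 10 4 2 5)(3 8 14 12)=[0, 7, 5, 8, 2, 1, 11, 6, 14, 9, 4, 10, 3, 13, 12]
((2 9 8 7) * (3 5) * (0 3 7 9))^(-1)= ((0 3 5 7 2)(8 9))^(-1)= (0 2 7 5 3)(8 9)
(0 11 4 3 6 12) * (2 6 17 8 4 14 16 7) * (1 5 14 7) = [11, 5, 6, 17, 3, 14, 12, 2, 4, 9, 10, 7, 0, 13, 16, 15, 1, 8] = (0 11 7 2 6 12)(1 5 14 16)(3 17 8 4)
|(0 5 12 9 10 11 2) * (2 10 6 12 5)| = 6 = |(0 2)(6 12 9)(10 11)|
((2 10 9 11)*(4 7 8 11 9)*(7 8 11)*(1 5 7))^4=(1 2)(4 7)(5 10)(8 11)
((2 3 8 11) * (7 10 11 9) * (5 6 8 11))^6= (11)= ((2 3 11)(5 6 8 9 7 10))^6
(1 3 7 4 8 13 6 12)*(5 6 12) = (1 3 7 4 8 13 12)(5 6) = [0, 3, 2, 7, 8, 6, 5, 4, 13, 9, 10, 11, 1, 12]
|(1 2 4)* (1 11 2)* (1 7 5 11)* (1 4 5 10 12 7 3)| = 6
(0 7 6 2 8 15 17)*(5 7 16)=(0 16 5 7 6 2 8 15 17)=[16, 1, 8, 3, 4, 7, 2, 6, 15, 9, 10, 11, 12, 13, 14, 17, 5, 0]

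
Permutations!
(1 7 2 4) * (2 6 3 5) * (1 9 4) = (1 7 6 3 5 2)(4 9) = [0, 7, 1, 5, 9, 2, 3, 6, 8, 4]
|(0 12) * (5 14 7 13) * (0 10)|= 12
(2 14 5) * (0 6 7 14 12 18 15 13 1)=(0 6 7 14 5 2 12 18 15 13 1)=[6, 0, 12, 3, 4, 2, 7, 14, 8, 9, 10, 11, 18, 1, 5, 13, 16, 17, 15]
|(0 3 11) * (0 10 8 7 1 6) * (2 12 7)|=|(0 3 11 10 8 2 12 7 1 6)|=10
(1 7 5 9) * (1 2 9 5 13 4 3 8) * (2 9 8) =(1 7 13 4 3 2 8) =[0, 7, 8, 2, 3, 5, 6, 13, 1, 9, 10, 11, 12, 4]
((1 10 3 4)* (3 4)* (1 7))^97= (1 10 4 7)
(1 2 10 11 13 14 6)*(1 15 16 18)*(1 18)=(18)(1 2 10 11 13 14 6 15 16)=[0, 2, 10, 3, 4, 5, 15, 7, 8, 9, 11, 13, 12, 14, 6, 16, 1, 17, 18]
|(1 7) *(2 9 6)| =6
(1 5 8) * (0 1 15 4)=[1, 5, 2, 3, 0, 8, 6, 7, 15, 9, 10, 11, 12, 13, 14, 4]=(0 1 5 8 15 4)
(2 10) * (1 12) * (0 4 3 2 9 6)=(0 4 3 2 10 9 6)(1 12)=[4, 12, 10, 2, 3, 5, 0, 7, 8, 6, 9, 11, 1]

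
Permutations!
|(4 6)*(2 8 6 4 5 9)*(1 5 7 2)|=|(1 5 9)(2 8 6 7)|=12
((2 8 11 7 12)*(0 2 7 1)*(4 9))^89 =(0 1 11 8 2)(4 9)(7 12)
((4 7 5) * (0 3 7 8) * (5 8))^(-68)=((0 3 7 8)(4 5))^(-68)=(8)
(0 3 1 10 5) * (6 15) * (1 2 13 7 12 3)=(0 1 10 5)(2 13 7 12 3)(6 15)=[1, 10, 13, 2, 4, 0, 15, 12, 8, 9, 5, 11, 3, 7, 14, 6]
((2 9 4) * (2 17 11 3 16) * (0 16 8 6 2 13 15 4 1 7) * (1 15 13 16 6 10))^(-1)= ((0 6 2 9 15 4 17 11 3 8 10 1 7))^(-1)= (0 7 1 10 8 3 11 17 4 15 9 2 6)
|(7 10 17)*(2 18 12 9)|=|(2 18 12 9)(7 10 17)|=12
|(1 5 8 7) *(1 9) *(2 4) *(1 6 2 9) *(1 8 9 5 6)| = 6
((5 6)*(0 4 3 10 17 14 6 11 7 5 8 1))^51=((0 4 3 10 17 14 6 8 1)(5 11 7))^51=(0 6 10)(1 14 3)(4 8 17)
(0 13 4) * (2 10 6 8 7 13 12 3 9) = (0 12 3 9 2 10 6 8 7 13 4) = [12, 1, 10, 9, 0, 5, 8, 13, 7, 2, 6, 11, 3, 4]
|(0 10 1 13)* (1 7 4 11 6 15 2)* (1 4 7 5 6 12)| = |(0 10 5 6 15 2 4 11 12 1 13)| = 11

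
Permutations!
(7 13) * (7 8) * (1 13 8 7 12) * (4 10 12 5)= (1 13 7 8 5 4 10 12)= [0, 13, 2, 3, 10, 4, 6, 8, 5, 9, 12, 11, 1, 7]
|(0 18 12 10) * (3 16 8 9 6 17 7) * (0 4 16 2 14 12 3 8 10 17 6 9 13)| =|(0 18 3 2 14 12 17 7 8 13)(4 16 10)| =30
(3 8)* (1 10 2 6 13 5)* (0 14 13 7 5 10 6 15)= (0 14 13 10 2 15)(1 6 7 5)(3 8)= [14, 6, 15, 8, 4, 1, 7, 5, 3, 9, 2, 11, 12, 10, 13, 0]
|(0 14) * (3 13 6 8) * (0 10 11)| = 4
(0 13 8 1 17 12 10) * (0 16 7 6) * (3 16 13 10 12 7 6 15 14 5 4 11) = (0 10 13 8 1 17 7 15 14 5 4 11 3 16 6) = [10, 17, 2, 16, 11, 4, 0, 15, 1, 9, 13, 3, 12, 8, 5, 14, 6, 7]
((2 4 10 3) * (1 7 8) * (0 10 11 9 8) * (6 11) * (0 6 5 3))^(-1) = ((0 10)(1 7 6 11 9 8)(2 4 5 3))^(-1) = (0 10)(1 8 9 11 6 7)(2 3 5 4)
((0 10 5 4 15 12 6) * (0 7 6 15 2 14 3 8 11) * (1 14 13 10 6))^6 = ((0 6 7 1 14 3 8 11)(2 13 10 5 4)(12 15))^6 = (15)(0 8 14 7)(1 6 11 3)(2 13 10 5 4)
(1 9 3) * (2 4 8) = (1 9 3)(2 4 8) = [0, 9, 4, 1, 8, 5, 6, 7, 2, 3]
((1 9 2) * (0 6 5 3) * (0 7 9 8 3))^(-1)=((0 6 5)(1 8 3 7 9 2))^(-1)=(0 5 6)(1 2 9 7 3 8)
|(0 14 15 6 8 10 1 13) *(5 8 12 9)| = 11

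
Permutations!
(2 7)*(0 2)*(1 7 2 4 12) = (0 4 12 1 7) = [4, 7, 2, 3, 12, 5, 6, 0, 8, 9, 10, 11, 1]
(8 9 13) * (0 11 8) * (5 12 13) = (0 11 8 9 5 12 13) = [11, 1, 2, 3, 4, 12, 6, 7, 9, 5, 10, 8, 13, 0]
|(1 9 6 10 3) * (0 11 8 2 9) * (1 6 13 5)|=|(0 11 8 2 9 13 5 1)(3 6 10)|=24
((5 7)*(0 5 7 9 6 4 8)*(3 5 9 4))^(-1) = (0 8 4 5 3 6 9)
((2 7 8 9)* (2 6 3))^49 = (2 7 8 9 6 3)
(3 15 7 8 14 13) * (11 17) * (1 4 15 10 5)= (1 4 15 7 8 14 13 3 10 5)(11 17)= [0, 4, 2, 10, 15, 1, 6, 8, 14, 9, 5, 17, 12, 3, 13, 7, 16, 11]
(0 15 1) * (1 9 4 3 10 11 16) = (0 15 9 4 3 10 11 16 1) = [15, 0, 2, 10, 3, 5, 6, 7, 8, 4, 11, 16, 12, 13, 14, 9, 1]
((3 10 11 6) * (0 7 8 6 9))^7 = (0 9 11 10 3 6 8 7)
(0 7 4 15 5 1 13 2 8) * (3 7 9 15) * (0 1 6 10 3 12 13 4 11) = (0 9 15 5 6 10 3 7 11)(1 4 12 13 2 8) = [9, 4, 8, 7, 12, 6, 10, 11, 1, 15, 3, 0, 13, 2, 14, 5]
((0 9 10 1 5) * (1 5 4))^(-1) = (0 5 10 9)(1 4)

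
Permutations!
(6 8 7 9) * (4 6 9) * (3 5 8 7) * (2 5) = [0, 1, 5, 2, 6, 8, 7, 4, 3, 9] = (9)(2 5 8 3)(4 6 7)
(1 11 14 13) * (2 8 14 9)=(1 11 9 2 8 14 13)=[0, 11, 8, 3, 4, 5, 6, 7, 14, 2, 10, 9, 12, 1, 13]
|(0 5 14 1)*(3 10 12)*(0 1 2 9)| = 15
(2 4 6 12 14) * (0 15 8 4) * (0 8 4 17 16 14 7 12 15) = [0, 1, 8, 3, 6, 5, 15, 12, 17, 9, 10, 11, 7, 13, 2, 4, 14, 16] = (2 8 17 16 14)(4 6 15)(7 12)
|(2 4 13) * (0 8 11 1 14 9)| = 6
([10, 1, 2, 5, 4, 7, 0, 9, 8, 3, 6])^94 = [10, 1, 2, 7, 4, 9, 0, 3, 8, 5, 6]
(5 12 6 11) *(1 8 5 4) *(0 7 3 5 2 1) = (0 7 3 5 12 6 11 4)(1 8 2) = [7, 8, 1, 5, 0, 12, 11, 3, 2, 9, 10, 4, 6]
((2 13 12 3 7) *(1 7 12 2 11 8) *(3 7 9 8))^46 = (13)(1 9 8)(3 7)(11 12)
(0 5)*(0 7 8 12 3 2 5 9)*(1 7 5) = (0 9)(1 7 8 12 3 2) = [9, 7, 1, 2, 4, 5, 6, 8, 12, 0, 10, 11, 3]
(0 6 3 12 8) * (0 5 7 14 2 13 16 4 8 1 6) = (1 6 3 12)(2 13 16 4 8 5 7 14) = [0, 6, 13, 12, 8, 7, 3, 14, 5, 9, 10, 11, 1, 16, 2, 15, 4]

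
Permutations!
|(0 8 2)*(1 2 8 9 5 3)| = 6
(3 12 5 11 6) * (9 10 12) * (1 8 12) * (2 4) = (1 8 12 5 11 6 3 9 10)(2 4) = [0, 8, 4, 9, 2, 11, 3, 7, 12, 10, 1, 6, 5]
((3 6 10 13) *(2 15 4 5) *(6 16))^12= ((2 15 4 5)(3 16 6 10 13))^12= (3 6 13 16 10)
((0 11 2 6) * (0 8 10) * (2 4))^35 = (11) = ((0 11 4 2 6 8 10))^35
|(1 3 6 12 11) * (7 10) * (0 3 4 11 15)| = 30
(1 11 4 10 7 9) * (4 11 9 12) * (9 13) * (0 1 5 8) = (0 1 13 9 5 8)(4 10 7 12) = [1, 13, 2, 3, 10, 8, 6, 12, 0, 5, 7, 11, 4, 9]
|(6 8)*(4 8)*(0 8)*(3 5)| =|(0 8 6 4)(3 5)| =4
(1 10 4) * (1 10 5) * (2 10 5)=(1 2 10 4 5)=[0, 2, 10, 3, 5, 1, 6, 7, 8, 9, 4]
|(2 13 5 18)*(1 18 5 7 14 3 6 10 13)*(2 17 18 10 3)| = |(1 10 13 7 14 2)(3 6)(17 18)| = 6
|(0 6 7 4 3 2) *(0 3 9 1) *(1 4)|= 4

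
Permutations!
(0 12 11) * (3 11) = [12, 1, 2, 11, 4, 5, 6, 7, 8, 9, 10, 0, 3] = (0 12 3 11)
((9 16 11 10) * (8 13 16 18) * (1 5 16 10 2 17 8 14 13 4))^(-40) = ((1 5 16 11 2 17 8 4)(9 18 14 13 10))^(-40) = (18)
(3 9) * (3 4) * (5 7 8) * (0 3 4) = (0 3 9)(5 7 8) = [3, 1, 2, 9, 4, 7, 6, 8, 5, 0]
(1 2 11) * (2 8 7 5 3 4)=(1 8 7 5 3 4 2 11)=[0, 8, 11, 4, 2, 3, 6, 5, 7, 9, 10, 1]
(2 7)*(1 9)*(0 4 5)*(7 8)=(0 4 5)(1 9)(2 8 7)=[4, 9, 8, 3, 5, 0, 6, 2, 7, 1]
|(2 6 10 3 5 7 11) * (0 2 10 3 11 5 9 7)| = |(0 2 6 3 9 7 5)(10 11)| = 14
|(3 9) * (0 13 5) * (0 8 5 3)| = |(0 13 3 9)(5 8)| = 4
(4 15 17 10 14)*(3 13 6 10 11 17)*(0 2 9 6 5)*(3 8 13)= [2, 1, 9, 3, 15, 0, 10, 7, 13, 6, 14, 17, 12, 5, 4, 8, 16, 11]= (0 2 9 6 10 14 4 15 8 13 5)(11 17)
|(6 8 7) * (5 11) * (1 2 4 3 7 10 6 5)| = |(1 2 4 3 7 5 11)(6 8 10)| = 21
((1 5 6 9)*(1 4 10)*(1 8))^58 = (1 6 4 8 5 9 10)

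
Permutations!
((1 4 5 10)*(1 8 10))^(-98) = (10)(1 4 5)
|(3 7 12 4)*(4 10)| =5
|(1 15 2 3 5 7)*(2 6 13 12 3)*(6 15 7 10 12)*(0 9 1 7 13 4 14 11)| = |(15)(0 9 1 13 6 4 14 11)(3 5 10 12)| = 8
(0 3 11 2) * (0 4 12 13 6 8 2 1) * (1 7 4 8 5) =(0 3 11 7 4 12 13 6 5 1)(2 8) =[3, 0, 8, 11, 12, 1, 5, 4, 2, 9, 10, 7, 13, 6]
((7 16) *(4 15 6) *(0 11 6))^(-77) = (0 4 11 15 6)(7 16) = ((0 11 6 4 15)(7 16))^(-77)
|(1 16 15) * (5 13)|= |(1 16 15)(5 13)|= 6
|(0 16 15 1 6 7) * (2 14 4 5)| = |(0 16 15 1 6 7)(2 14 4 5)| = 12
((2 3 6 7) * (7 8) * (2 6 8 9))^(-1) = (2 9 6 7 8 3)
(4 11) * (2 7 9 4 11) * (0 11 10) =(0 11 10)(2 7 9 4) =[11, 1, 7, 3, 2, 5, 6, 9, 8, 4, 0, 10]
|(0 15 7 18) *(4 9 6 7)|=7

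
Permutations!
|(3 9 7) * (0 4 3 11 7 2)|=10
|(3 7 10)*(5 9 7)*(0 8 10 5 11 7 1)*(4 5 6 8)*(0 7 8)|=28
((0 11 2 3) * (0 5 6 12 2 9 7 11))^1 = ((2 3 5 6 12)(7 11 9))^1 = (2 3 5 6 12)(7 11 9)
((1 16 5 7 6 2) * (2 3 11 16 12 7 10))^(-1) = ((1 12 7 6 3 11 16 5 10 2))^(-1) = (1 2 10 5 16 11 3 6 7 12)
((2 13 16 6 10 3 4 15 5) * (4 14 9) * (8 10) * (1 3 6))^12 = (1 14 4 5 13)(2 16 3 9 15)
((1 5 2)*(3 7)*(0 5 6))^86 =(7)(0 5 2 1 6)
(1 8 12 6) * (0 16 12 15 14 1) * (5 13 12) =(0 16 5 13 12 6)(1 8 15 14) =[16, 8, 2, 3, 4, 13, 0, 7, 15, 9, 10, 11, 6, 12, 1, 14, 5]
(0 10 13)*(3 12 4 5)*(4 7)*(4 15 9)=(0 10 13)(3 12 7 15 9 4 5)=[10, 1, 2, 12, 5, 3, 6, 15, 8, 4, 13, 11, 7, 0, 14, 9]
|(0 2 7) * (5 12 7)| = |(0 2 5 12 7)| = 5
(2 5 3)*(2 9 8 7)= (2 5 3 9 8 7)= [0, 1, 5, 9, 4, 3, 6, 2, 7, 8]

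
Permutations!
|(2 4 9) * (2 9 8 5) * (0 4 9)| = 6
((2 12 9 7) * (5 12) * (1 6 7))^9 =(1 7 5 9 6 2 12)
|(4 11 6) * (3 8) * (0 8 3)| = 6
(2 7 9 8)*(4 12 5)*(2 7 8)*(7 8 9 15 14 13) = (2 9)(4 12 5)(7 15 14 13) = [0, 1, 9, 3, 12, 4, 6, 15, 8, 2, 10, 11, 5, 7, 13, 14]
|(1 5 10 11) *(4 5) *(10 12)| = 6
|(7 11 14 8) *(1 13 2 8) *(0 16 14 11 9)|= 9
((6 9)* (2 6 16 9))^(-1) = ((2 6)(9 16))^(-1) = (2 6)(9 16)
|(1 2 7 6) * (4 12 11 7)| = 7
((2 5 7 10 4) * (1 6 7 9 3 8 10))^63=(10)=((1 6 7)(2 5 9 3 8 10 4))^63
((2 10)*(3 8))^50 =(10)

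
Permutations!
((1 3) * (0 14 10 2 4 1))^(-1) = (0 3 1 4 2 10 14)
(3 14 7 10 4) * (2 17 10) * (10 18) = (2 17 18 10 4 3 14 7) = [0, 1, 17, 14, 3, 5, 6, 2, 8, 9, 4, 11, 12, 13, 7, 15, 16, 18, 10]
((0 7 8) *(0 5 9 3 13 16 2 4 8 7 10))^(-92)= (2 9)(3 4)(5 16)(8 13)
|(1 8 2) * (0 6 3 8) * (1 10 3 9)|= 4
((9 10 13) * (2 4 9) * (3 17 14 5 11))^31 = (2 4 9 10 13)(3 17 14 5 11)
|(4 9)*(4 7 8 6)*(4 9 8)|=5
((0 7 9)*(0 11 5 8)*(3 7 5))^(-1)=((0 5 8)(3 7 9 11))^(-1)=(0 8 5)(3 11 9 7)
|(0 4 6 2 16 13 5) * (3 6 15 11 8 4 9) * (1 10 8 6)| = 14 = |(0 9 3 1 10 8 4 15 11 6 2 16 13 5)|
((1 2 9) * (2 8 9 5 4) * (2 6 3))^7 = (1 8 9)(2 4 3 5 6)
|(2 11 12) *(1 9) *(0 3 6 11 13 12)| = 12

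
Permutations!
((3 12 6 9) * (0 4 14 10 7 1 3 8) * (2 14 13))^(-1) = (0 8 9 6 12 3 1 7 10 14 2 13 4)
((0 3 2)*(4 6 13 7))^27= ((0 3 2)(4 6 13 7))^27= (4 7 13 6)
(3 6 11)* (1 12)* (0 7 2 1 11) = [7, 12, 1, 6, 4, 5, 0, 2, 8, 9, 10, 3, 11] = (0 7 2 1 12 11 3 6)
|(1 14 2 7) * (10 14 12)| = 6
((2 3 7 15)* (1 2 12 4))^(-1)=((1 2 3 7 15 12 4))^(-1)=(1 4 12 15 7 3 2)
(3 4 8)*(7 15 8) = (3 4 7 15 8) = [0, 1, 2, 4, 7, 5, 6, 15, 3, 9, 10, 11, 12, 13, 14, 8]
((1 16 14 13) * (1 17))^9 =(1 17 13 14 16)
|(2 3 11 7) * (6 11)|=5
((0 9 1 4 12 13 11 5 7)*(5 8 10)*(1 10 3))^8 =((0 9 10 5 7)(1 4 12 13 11 8 3))^8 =(0 5 9 7 10)(1 4 12 13 11 8 3)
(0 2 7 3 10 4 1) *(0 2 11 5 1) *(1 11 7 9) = (0 7 3 10 4)(1 2 9)(5 11) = [7, 2, 9, 10, 0, 11, 6, 3, 8, 1, 4, 5]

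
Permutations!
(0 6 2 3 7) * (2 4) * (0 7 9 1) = (0 6 4 2 3 9 1) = [6, 0, 3, 9, 2, 5, 4, 7, 8, 1]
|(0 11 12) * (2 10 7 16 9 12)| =|(0 11 2 10 7 16 9 12)| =8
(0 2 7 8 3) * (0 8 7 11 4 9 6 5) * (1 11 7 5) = (0 2 7 5)(1 11 4 9 6)(3 8) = [2, 11, 7, 8, 9, 0, 1, 5, 3, 6, 10, 4]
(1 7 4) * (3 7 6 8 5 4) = (1 6 8 5 4)(3 7) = [0, 6, 2, 7, 1, 4, 8, 3, 5]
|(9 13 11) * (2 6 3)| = |(2 6 3)(9 13 11)| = 3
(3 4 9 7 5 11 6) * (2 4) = (2 4 9 7 5 11 6 3) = [0, 1, 4, 2, 9, 11, 3, 5, 8, 7, 10, 6]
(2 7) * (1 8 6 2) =(1 8 6 2 7) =[0, 8, 7, 3, 4, 5, 2, 1, 6]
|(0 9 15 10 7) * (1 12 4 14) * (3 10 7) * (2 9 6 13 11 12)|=|(0 6 13 11 12 4 14 1 2 9 15 7)(3 10)|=12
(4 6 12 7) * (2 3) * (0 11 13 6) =(0 11 13 6 12 7 4)(2 3) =[11, 1, 3, 2, 0, 5, 12, 4, 8, 9, 10, 13, 7, 6]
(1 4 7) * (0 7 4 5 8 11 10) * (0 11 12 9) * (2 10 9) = [7, 5, 10, 3, 4, 8, 6, 1, 12, 0, 11, 9, 2] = (0 7 1 5 8 12 2 10 11 9)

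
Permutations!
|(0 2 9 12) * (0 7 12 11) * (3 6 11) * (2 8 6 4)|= 4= |(0 8 6 11)(2 9 3 4)(7 12)|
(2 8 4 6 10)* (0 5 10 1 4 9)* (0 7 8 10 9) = (0 5 9 7 8)(1 4 6)(2 10) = [5, 4, 10, 3, 6, 9, 1, 8, 0, 7, 2]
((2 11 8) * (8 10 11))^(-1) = (2 8)(10 11)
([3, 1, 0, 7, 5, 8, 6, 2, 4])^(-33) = (8)(0 2 7 3)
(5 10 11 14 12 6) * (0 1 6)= (0 1 6 5 10 11 14 12)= [1, 6, 2, 3, 4, 10, 5, 7, 8, 9, 11, 14, 0, 13, 12]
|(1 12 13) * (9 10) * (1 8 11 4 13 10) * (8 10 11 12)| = |(1 8 12 11 4 13 10 9)| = 8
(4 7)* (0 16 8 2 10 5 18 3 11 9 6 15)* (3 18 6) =(18)(0 16 8 2 10 5 6 15)(3 11 9)(4 7) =[16, 1, 10, 11, 7, 6, 15, 4, 2, 3, 5, 9, 12, 13, 14, 0, 8, 17, 18]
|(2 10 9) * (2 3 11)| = |(2 10 9 3 11)| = 5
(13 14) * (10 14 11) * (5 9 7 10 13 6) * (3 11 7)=(3 11 13 7 10 14 6 5 9)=[0, 1, 2, 11, 4, 9, 5, 10, 8, 3, 14, 13, 12, 7, 6]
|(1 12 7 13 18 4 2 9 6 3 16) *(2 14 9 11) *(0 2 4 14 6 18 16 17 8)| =120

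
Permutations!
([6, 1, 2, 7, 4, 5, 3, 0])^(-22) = (0 3)(6 7)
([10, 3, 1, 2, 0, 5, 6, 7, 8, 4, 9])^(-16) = (10)(1 2 3)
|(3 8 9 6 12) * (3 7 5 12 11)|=15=|(3 8 9 6 11)(5 12 7)|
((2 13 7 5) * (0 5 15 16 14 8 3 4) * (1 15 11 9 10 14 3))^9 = ((0 5 2 13 7 11 9 10 14 8 1 15 16 3 4))^9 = (0 8 13 16 9)(1 7 3 10 5)(2 15 11 4 14)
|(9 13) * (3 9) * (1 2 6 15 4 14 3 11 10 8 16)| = 13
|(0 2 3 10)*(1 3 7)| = |(0 2 7 1 3 10)| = 6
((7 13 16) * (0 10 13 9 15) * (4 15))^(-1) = ((0 10 13 16 7 9 4 15))^(-1) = (0 15 4 9 7 16 13 10)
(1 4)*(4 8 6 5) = (1 8 6 5 4) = [0, 8, 2, 3, 1, 4, 5, 7, 6]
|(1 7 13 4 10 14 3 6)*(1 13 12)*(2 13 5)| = 24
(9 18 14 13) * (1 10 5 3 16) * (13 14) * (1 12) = [0, 10, 2, 16, 4, 3, 6, 7, 8, 18, 5, 11, 1, 9, 14, 15, 12, 17, 13] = (1 10 5 3 16 12)(9 18 13)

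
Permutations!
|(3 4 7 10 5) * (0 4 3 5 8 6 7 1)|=12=|(0 4 1)(6 7 10 8)|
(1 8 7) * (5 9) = (1 8 7)(5 9) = [0, 8, 2, 3, 4, 9, 6, 1, 7, 5]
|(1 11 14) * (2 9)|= 6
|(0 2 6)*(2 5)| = 4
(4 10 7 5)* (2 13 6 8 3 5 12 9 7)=(2 13 6 8 3 5 4 10)(7 12 9)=[0, 1, 13, 5, 10, 4, 8, 12, 3, 7, 2, 11, 9, 6]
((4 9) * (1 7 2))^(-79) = (1 2 7)(4 9)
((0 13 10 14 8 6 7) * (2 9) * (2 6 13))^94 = (0 7 6 9 2)(8 10)(13 14)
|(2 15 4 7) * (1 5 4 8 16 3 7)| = |(1 5 4)(2 15 8 16 3 7)| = 6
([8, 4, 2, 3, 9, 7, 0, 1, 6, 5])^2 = (0 6 8)(1 9 7 4 5)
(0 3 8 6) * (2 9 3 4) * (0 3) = (0 4 2 9)(3 8 6) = [4, 1, 9, 8, 2, 5, 3, 7, 6, 0]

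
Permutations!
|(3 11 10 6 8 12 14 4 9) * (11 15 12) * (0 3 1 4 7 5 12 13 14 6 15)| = 30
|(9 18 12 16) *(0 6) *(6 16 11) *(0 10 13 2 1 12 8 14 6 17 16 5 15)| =|(0 5 15)(1 12 11 17 16 9 18 8 14 6 10 13 2)| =39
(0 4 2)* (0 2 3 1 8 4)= (1 8 4 3)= [0, 8, 2, 1, 3, 5, 6, 7, 4]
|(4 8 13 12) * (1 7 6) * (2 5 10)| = |(1 7 6)(2 5 10)(4 8 13 12)| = 12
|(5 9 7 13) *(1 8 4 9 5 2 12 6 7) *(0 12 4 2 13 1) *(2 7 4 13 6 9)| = |(0 12 9)(1 8 7)(2 13 6 4)| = 12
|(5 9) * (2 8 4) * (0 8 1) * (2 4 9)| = 6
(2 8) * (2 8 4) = (8)(2 4) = [0, 1, 4, 3, 2, 5, 6, 7, 8]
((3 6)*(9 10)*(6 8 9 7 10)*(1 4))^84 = ((1 4)(3 8 9 6)(7 10))^84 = (10)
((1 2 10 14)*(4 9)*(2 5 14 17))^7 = ((1 5 14)(2 10 17)(4 9))^7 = (1 5 14)(2 10 17)(4 9)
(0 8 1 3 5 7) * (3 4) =(0 8 1 4 3 5 7) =[8, 4, 2, 5, 3, 7, 6, 0, 1]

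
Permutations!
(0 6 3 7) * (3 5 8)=[6, 1, 2, 7, 4, 8, 5, 0, 3]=(0 6 5 8 3 7)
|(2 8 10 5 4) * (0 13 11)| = 15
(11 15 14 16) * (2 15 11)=[0, 1, 15, 3, 4, 5, 6, 7, 8, 9, 10, 11, 12, 13, 16, 14, 2]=(2 15 14 16)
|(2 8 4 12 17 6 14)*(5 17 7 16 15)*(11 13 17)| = 13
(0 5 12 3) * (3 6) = (0 5 12 6 3) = [5, 1, 2, 0, 4, 12, 3, 7, 8, 9, 10, 11, 6]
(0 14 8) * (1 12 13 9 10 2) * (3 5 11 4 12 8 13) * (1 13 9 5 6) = (0 14 9 10 2 13 5 11 4 12 3 6 1 8) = [14, 8, 13, 6, 12, 11, 1, 7, 0, 10, 2, 4, 3, 5, 9]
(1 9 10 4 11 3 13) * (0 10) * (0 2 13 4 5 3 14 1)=(0 10 5 3 4 11 14 1 9 2 13)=[10, 9, 13, 4, 11, 3, 6, 7, 8, 2, 5, 14, 12, 0, 1]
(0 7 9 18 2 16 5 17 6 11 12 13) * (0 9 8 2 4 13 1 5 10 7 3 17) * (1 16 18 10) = (0 3 17 6 11 12 16 1 5)(2 18 4 13 9 10 7 8) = [3, 5, 18, 17, 13, 0, 11, 8, 2, 10, 7, 12, 16, 9, 14, 15, 1, 6, 4]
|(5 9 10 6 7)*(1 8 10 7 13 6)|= |(1 8 10)(5 9 7)(6 13)|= 6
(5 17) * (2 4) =(2 4)(5 17) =[0, 1, 4, 3, 2, 17, 6, 7, 8, 9, 10, 11, 12, 13, 14, 15, 16, 5]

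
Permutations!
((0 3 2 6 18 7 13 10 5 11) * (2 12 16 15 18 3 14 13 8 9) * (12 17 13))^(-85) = ((0 14 12 16 15 18 7 8 9 2 6 3 17 13 10 5 11))^(-85) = (18)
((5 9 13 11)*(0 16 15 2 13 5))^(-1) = (0 11 13 2 15 16)(5 9)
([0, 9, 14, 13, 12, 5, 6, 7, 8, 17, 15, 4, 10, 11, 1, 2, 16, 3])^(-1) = (1 14 2 15 10 12 4 11 13 3 17 9)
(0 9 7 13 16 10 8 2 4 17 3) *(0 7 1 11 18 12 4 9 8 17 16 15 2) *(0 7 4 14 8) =(1 11 18 12 14 8 7 13 15 2 9)(3 4 16 10 17) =[0, 11, 9, 4, 16, 5, 6, 13, 7, 1, 17, 18, 14, 15, 8, 2, 10, 3, 12]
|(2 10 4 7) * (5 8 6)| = 12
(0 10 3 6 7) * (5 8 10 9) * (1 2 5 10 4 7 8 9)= (0 1 2 5 9 10 3 6 8 4 7)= [1, 2, 5, 6, 7, 9, 8, 0, 4, 10, 3]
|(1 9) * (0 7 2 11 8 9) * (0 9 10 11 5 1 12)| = 21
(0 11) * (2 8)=(0 11)(2 8)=[11, 1, 8, 3, 4, 5, 6, 7, 2, 9, 10, 0]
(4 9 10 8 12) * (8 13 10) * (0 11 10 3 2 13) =[11, 1, 13, 2, 9, 5, 6, 7, 12, 8, 0, 10, 4, 3] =(0 11 10)(2 13 3)(4 9 8 12)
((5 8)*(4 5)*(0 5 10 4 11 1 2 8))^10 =((0 5)(1 2 8 11)(4 10))^10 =(1 8)(2 11)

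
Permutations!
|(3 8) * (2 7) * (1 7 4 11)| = 10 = |(1 7 2 4 11)(3 8)|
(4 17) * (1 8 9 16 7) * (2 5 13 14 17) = (1 8 9 16 7)(2 5 13 14 17 4) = [0, 8, 5, 3, 2, 13, 6, 1, 9, 16, 10, 11, 12, 14, 17, 15, 7, 4]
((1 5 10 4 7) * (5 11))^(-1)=((1 11 5 10 4 7))^(-1)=(1 7 4 10 5 11)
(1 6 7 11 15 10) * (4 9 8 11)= (1 6 7 4 9 8 11 15 10)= [0, 6, 2, 3, 9, 5, 7, 4, 11, 8, 1, 15, 12, 13, 14, 10]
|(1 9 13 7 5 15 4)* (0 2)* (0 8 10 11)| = 35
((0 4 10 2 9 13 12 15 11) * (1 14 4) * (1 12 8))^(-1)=((0 12 15 11)(1 14 4 10 2 9 13 8))^(-1)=(0 11 15 12)(1 8 13 9 2 10 4 14)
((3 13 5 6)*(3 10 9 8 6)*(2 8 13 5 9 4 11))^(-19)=((2 8 6 10 4 11)(3 5)(9 13))^(-19)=(2 11 4 10 6 8)(3 5)(9 13)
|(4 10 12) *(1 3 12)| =|(1 3 12 4 10)| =5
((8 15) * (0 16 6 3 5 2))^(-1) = ((0 16 6 3 5 2)(8 15))^(-1) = (0 2 5 3 6 16)(8 15)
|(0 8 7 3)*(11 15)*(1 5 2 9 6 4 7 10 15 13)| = 14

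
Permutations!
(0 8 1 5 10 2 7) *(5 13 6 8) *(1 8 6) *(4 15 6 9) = [5, 13, 7, 3, 15, 10, 9, 0, 8, 4, 2, 11, 12, 1, 14, 6] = (0 5 10 2 7)(1 13)(4 15 6 9)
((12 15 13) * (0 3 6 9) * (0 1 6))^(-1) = (0 3)(1 9 6)(12 13 15)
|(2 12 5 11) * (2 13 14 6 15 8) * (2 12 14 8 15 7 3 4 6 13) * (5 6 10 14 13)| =12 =|(15)(2 13 8 12 6 7 3 4 10 14 5 11)|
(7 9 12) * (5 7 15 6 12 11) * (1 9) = (1 9 11 5 7)(6 12 15) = [0, 9, 2, 3, 4, 7, 12, 1, 8, 11, 10, 5, 15, 13, 14, 6]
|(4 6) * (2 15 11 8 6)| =6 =|(2 15 11 8 6 4)|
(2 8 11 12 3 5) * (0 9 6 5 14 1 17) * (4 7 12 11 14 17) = [9, 4, 8, 17, 7, 2, 5, 12, 14, 6, 10, 11, 3, 13, 1, 15, 16, 0] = (0 9 6 5 2 8 14 1 4 7 12 3 17)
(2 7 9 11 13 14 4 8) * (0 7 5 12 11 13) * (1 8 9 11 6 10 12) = (0 7 11)(1 8 2 5)(4 9 13 14)(6 10 12) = [7, 8, 5, 3, 9, 1, 10, 11, 2, 13, 12, 0, 6, 14, 4]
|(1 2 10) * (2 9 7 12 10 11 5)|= |(1 9 7 12 10)(2 11 5)|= 15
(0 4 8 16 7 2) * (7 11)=(0 4 8 16 11 7 2)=[4, 1, 0, 3, 8, 5, 6, 2, 16, 9, 10, 7, 12, 13, 14, 15, 11]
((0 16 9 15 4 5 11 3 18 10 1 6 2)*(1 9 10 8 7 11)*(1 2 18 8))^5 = ((0 16 10 9 15 4 5 2)(1 6 18)(3 8 7 11))^5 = (0 4 10 2 15 16 5 9)(1 18 6)(3 8 7 11)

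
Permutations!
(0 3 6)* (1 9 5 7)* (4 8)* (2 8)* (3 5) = (0 5 7 1 9 3 6)(2 8 4) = [5, 9, 8, 6, 2, 7, 0, 1, 4, 3]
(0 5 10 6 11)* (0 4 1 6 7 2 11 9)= [5, 6, 11, 3, 1, 10, 9, 2, 8, 0, 7, 4]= (0 5 10 7 2 11 4 1 6 9)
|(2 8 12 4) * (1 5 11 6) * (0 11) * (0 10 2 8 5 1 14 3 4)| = 24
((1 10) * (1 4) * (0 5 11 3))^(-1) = ((0 5 11 3)(1 10 4))^(-1) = (0 3 11 5)(1 4 10)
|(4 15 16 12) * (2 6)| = |(2 6)(4 15 16 12)| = 4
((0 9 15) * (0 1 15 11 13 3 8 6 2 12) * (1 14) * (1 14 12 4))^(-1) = ((0 9 11 13 3 8 6 2 4 1 15 12))^(-1) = (0 12 15 1 4 2 6 8 3 13 11 9)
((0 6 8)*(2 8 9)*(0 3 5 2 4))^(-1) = ((0 6 9 4)(2 8 3 5))^(-1) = (0 4 9 6)(2 5 3 8)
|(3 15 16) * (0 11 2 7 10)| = 15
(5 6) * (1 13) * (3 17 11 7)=[0, 13, 2, 17, 4, 6, 5, 3, 8, 9, 10, 7, 12, 1, 14, 15, 16, 11]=(1 13)(3 17 11 7)(5 6)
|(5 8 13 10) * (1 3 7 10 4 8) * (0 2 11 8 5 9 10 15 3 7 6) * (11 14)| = |(0 2 14 11 8 13 4 5 1 7 15 3 6)(9 10)| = 26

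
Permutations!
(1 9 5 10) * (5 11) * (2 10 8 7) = (1 9 11 5 8 7 2 10) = [0, 9, 10, 3, 4, 8, 6, 2, 7, 11, 1, 5]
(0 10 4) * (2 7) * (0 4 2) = (0 10 2 7) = [10, 1, 7, 3, 4, 5, 6, 0, 8, 9, 2]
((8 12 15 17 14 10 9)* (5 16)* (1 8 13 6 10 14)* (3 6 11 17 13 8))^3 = ((1 3 6 10 9 8 12 15 13 11 17)(5 16))^3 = (1 10 12 11 3 9 15 17 6 8 13)(5 16)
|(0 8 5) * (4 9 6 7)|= |(0 8 5)(4 9 6 7)|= 12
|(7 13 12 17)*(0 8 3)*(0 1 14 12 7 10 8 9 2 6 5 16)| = 42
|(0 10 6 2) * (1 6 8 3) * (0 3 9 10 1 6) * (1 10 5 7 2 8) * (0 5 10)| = 9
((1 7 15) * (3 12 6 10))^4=((1 7 15)(3 12 6 10))^4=(1 7 15)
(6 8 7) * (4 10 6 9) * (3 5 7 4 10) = [0, 1, 2, 5, 3, 7, 8, 9, 4, 10, 6] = (3 5 7 9 10 6 8 4)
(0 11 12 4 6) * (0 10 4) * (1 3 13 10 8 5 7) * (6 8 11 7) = (0 7 1 3 13 10 4 8 5 6 11 12) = [7, 3, 2, 13, 8, 6, 11, 1, 5, 9, 4, 12, 0, 10]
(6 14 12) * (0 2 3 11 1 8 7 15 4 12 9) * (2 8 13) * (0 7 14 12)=(0 8 14 9 7 15 4)(1 13 2 3 11)(6 12)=[8, 13, 3, 11, 0, 5, 12, 15, 14, 7, 10, 1, 6, 2, 9, 4]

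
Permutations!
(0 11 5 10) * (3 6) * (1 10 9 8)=(0 11 5 9 8 1 10)(3 6)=[11, 10, 2, 6, 4, 9, 3, 7, 1, 8, 0, 5]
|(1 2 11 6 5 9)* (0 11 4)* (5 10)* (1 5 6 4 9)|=|(0 11 4)(1 2 9 5)(6 10)|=12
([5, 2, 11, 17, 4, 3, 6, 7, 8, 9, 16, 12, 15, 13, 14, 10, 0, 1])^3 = [17, 12, 15, 2, 4, 1, 6, 7, 8, 9, 5, 10, 16, 13, 14, 0, 3, 11]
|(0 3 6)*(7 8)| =|(0 3 6)(7 8)| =6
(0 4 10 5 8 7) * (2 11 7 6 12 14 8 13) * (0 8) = (0 4 10 5 13 2 11 7 8 6 12 14) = [4, 1, 11, 3, 10, 13, 12, 8, 6, 9, 5, 7, 14, 2, 0]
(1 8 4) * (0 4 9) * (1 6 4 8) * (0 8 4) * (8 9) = [4, 1, 2, 3, 6, 5, 0, 7, 8, 9] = (9)(0 4 6)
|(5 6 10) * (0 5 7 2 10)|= 3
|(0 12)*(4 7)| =2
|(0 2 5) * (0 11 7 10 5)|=|(0 2)(5 11 7 10)|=4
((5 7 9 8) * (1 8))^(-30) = ((1 8 5 7 9))^(-30) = (9)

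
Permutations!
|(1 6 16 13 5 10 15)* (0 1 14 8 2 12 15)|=35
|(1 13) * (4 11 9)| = 6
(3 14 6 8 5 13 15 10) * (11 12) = (3 14 6 8 5 13 15 10)(11 12) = [0, 1, 2, 14, 4, 13, 8, 7, 5, 9, 3, 12, 11, 15, 6, 10]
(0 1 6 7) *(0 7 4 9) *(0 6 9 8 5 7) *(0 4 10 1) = [0, 9, 2, 3, 8, 7, 10, 4, 5, 6, 1] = (1 9 6 10)(4 8 5 7)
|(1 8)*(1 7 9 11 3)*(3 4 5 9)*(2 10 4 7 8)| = |(1 2 10 4 5 9 11 7 3)| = 9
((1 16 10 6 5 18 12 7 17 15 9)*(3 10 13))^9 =(1 7 6 16 17 5 13 15 18 3 9 12 10)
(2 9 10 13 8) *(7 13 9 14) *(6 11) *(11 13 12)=(2 14 7 12 11 6 13 8)(9 10)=[0, 1, 14, 3, 4, 5, 13, 12, 2, 10, 9, 6, 11, 8, 7]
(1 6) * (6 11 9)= (1 11 9 6)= [0, 11, 2, 3, 4, 5, 1, 7, 8, 6, 10, 9]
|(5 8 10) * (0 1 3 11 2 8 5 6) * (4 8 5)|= |(0 1 3 11 2 5 4 8 10 6)|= 10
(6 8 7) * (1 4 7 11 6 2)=(1 4 7 2)(6 8 11)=[0, 4, 1, 3, 7, 5, 8, 2, 11, 9, 10, 6]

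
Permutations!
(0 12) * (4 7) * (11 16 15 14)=[12, 1, 2, 3, 7, 5, 6, 4, 8, 9, 10, 16, 0, 13, 11, 14, 15]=(0 12)(4 7)(11 16 15 14)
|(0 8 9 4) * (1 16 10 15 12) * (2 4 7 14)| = 35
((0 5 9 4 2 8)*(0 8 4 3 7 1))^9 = (0 3)(1 9)(2 4)(5 7)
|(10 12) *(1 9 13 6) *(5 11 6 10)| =8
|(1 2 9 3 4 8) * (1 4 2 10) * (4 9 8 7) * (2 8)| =|(1 10)(3 8 9)(4 7)| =6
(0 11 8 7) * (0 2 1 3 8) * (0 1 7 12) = (0 11 1 3 8 12)(2 7) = [11, 3, 7, 8, 4, 5, 6, 2, 12, 9, 10, 1, 0]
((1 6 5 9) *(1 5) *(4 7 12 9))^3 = (1 6)(4 9 7 5 12)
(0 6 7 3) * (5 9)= (0 6 7 3)(5 9)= [6, 1, 2, 0, 4, 9, 7, 3, 8, 5]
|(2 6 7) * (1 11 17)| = |(1 11 17)(2 6 7)| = 3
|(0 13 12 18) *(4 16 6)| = |(0 13 12 18)(4 16 6)| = 12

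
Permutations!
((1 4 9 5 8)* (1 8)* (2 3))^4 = (9)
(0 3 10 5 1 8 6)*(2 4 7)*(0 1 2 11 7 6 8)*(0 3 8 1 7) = (0 8 1 3 10 5 2 4 6 7 11) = [8, 3, 4, 10, 6, 2, 7, 11, 1, 9, 5, 0]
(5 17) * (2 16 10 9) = (2 16 10 9)(5 17) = [0, 1, 16, 3, 4, 17, 6, 7, 8, 2, 9, 11, 12, 13, 14, 15, 10, 5]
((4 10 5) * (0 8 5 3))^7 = (0 8 5 4 10 3)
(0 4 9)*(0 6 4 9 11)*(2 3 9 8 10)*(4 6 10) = (0 8 4 11)(2 3 9 10) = [8, 1, 3, 9, 11, 5, 6, 7, 4, 10, 2, 0]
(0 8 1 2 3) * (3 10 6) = (0 8 1 2 10 6 3) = [8, 2, 10, 0, 4, 5, 3, 7, 1, 9, 6]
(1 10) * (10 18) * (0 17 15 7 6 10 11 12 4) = (0 17 15 7 6 10 1 18 11 12 4) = [17, 18, 2, 3, 0, 5, 10, 6, 8, 9, 1, 12, 4, 13, 14, 7, 16, 15, 11]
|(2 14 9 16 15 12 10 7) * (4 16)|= |(2 14 9 4 16 15 12 10 7)|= 9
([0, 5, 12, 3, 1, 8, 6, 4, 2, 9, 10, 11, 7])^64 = (1 5 8 2 12 7 4)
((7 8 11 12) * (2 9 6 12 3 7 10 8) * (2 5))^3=((2 9 6 12 10 8 11 3 7 5))^3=(2 12 11 5 6 8 7 9 10 3)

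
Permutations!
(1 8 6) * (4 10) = (1 8 6)(4 10) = [0, 8, 2, 3, 10, 5, 1, 7, 6, 9, 4]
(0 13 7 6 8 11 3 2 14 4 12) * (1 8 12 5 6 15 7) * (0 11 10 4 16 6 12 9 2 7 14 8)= (0 13 1)(2 8 10 4 5 12 11 3 7 15 14 16 6 9)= [13, 0, 8, 7, 5, 12, 9, 15, 10, 2, 4, 3, 11, 1, 16, 14, 6]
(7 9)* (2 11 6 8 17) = (2 11 6 8 17)(7 9) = [0, 1, 11, 3, 4, 5, 8, 9, 17, 7, 10, 6, 12, 13, 14, 15, 16, 2]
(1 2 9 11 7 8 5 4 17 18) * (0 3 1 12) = (0 3 1 2 9 11 7 8 5 4 17 18 12) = [3, 2, 9, 1, 17, 4, 6, 8, 5, 11, 10, 7, 0, 13, 14, 15, 16, 18, 12]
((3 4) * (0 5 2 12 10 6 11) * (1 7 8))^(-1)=(0 11 6 10 12 2 5)(1 8 7)(3 4)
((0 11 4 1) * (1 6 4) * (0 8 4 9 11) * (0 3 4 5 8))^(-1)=((0 3 4 6 9 11 1)(5 8))^(-1)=(0 1 11 9 6 4 3)(5 8)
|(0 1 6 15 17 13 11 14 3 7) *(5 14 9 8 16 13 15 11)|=12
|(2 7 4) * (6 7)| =|(2 6 7 4)| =4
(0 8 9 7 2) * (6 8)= (0 6 8 9 7 2)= [6, 1, 0, 3, 4, 5, 8, 2, 9, 7]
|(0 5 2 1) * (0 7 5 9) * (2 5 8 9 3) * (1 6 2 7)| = 10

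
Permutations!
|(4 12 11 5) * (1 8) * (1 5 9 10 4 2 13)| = |(1 8 5 2 13)(4 12 11 9 10)| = 5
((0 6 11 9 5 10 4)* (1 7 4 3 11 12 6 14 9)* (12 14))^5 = (0 5 7 14 11 12 10 4 9 1 6 3)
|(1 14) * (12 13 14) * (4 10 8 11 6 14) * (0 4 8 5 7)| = 35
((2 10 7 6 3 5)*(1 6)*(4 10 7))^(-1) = ((1 6 3 5 2 7)(4 10))^(-1) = (1 7 2 5 3 6)(4 10)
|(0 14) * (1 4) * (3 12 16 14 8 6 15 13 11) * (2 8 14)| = |(0 14)(1 4)(2 8 6 15 13 11 3 12 16)| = 18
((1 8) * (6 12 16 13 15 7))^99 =((1 8)(6 12 16 13 15 7))^99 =(1 8)(6 13)(7 16)(12 15)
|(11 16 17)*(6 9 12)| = |(6 9 12)(11 16 17)| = 3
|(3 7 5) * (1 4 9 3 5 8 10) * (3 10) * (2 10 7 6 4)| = 6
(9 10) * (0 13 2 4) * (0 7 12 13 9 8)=[9, 1, 4, 3, 7, 5, 6, 12, 0, 10, 8, 11, 13, 2]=(0 9 10 8)(2 4 7 12 13)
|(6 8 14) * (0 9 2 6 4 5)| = |(0 9 2 6 8 14 4 5)| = 8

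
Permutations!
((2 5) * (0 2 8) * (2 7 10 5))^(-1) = ((0 7 10 5 8))^(-1) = (0 8 5 10 7)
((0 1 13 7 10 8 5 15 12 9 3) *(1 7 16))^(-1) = (0 3 9 12 15 5 8 10 7)(1 16 13)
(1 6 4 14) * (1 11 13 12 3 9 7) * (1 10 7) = (1 6 4 14 11 13 12 3 9)(7 10) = [0, 6, 2, 9, 14, 5, 4, 10, 8, 1, 7, 13, 3, 12, 11]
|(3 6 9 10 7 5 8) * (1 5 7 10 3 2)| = |(10)(1 5 8 2)(3 6 9)| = 12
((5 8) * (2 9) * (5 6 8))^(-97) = ((2 9)(6 8))^(-97) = (2 9)(6 8)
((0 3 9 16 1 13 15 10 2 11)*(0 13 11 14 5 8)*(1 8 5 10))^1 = (0 3 9 16 8)(1 11 13 15)(2 14 10)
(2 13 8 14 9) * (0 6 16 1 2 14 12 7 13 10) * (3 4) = (0 6 16 1 2 10)(3 4)(7 13 8 12)(9 14) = [6, 2, 10, 4, 3, 5, 16, 13, 12, 14, 0, 11, 7, 8, 9, 15, 1]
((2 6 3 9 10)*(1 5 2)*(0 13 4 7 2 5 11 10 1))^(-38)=(0 3 13 9 4 1 7 11 2 10 6)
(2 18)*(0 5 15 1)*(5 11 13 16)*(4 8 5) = (0 11 13 16 4 8 5 15 1)(2 18) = [11, 0, 18, 3, 8, 15, 6, 7, 5, 9, 10, 13, 12, 16, 14, 1, 4, 17, 2]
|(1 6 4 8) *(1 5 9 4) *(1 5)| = 6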